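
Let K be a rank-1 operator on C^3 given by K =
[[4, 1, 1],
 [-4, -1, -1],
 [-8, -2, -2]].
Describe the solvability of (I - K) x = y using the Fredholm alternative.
(I - K) is singular (det(I - K) = 0, i.e. 1 ∈ sigma(K)). (I - K) x = y is solvable iff y ⊥ ker((I - K)^*) = span{(4, 1, 1)}, i.e. iff 4y_1 + y_2 + y_3 = 0. When solvable, the solutions are x = y + c·(1, -1, -2), c arbitrary (ker(I - K) = span{(1, -1, -2)}, dimension 1).

K has rank 1, so it is an outer product K = u v^T: every row of K is a multiple of one row vector. Reading off the entries, u = (1, -1, -2) and v = (4, 1, 1) (row i of K equals u_i·v^T). A rank-one matrix u v^T satisfies K u = u (v·u) and kills the (2)-dimensional subspace v^⊥, so its characteristic polynomial is lambda^2 (lambda - v·u) with v·u = tr K = 1. Hence the eigenvalues of I - K are 1 (multiplicity 2) and 1 - (1) = 0, so det(I - K) = 0. (Direct check: I - K =
[[-3, -1, -1],
 [4, 2, 1],
 [8, 2, 3]]
has determinant 0.) So 1 is an eigenvalue of K and (I - K) is not invertible. The finite-dimensional Fredholm alternative says: either (I - K) is invertible, or ker(I - K) ≠ {0} and then range(I - K) = ker((I - K)^*)^⊥, with dim ker(I - K) = dim ker((I - K)^*). We are in the second case, so we need both kernels. Kernel of I - K: (I - K) u = u - u (v·u) = u - u = 0, so ker(I - K) = span{u} = span{(1, -1, -2)} (it is exactly 1-dimensional because rank(I - K) = 2). Kernel of the adjoint: K is real, so (I - K)^* = I - K^T = I - v u^T, and (I - v u^T) v = v - v (u·v) = 0; hence ker((I - K)^*) = span{v} = span{(4, 1, 1)}. Therefore (I - K) x = y is solvable iff <y, v> = 0, i.e. iff 4y_1 + y_2 + y_3 = 0. When this holds, K y = u (v·y) = 0, so (I - K) y = y and x = y is a particular solution; the full solution set is the line x = y + c·u = y + c·(1, -1, -2), c ∈ C.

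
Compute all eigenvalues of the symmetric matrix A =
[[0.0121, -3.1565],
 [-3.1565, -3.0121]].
sigma(A) ≈ {-5, 2}

A is real symmetric, so its spectrum consists of real eigenvalues. Expanding the characteristic polynomial of the displayed matrix gives
  det(λ I - A) = p(λ) = λ^2 + (3)λ + (-10).
Solving p(λ) = 0 yields eigenvalues ≈ -5, 2. (A is shown rounded to 4 decimals, so these recover the underlying integer eigenvalues to within that precision.)
Verification: the trace of A = -3 equals the sum of eigenvalues -3, and det(A) ≈ -9.9999 matches the eigenvalue product -10.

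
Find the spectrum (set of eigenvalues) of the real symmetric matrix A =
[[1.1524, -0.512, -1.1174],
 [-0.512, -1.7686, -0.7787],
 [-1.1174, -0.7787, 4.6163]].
sigma(A) ≈ {-2, 1, 5}

A is real symmetric, so its spectrum consists of real eigenvalues. Expanding the characteristic polynomial of the displayed matrix gives
  det(λ I - A) = p(λ) = λ^3 + (-4)λ^2 + (-7)λ + (10).
Solving p(λ) = 0 yields eigenvalues ≈ -2, 1, 5. (A is shown rounded to 4 decimals, so these recover the underlying integer eigenvalues to within that precision.)
Verification: the trace of A = 4 equals the sum of eigenvalues 4, and det(A) ≈ -10.0003 matches the eigenvalue product -10.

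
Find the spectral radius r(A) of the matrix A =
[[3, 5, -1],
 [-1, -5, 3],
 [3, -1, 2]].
r(A) ≈ 3.6047

The eigenvalues of A are the roots of its characteristic polynomial. With M = A (coefficients from the trace, the sum of principal 2x2 minors, and det A):
  p(λ) = det(λ I - M) = λ^3 - 8λ - 18.
No integer candidate from the rational root theorem (±divisors of 18) is a root, so the roots are irrational. The cubic discriminant is Δ = -6700 < 0, so there is one real root and a complex-conjugate pair. p(3) = -15 and p(4) = 14 have opposite signs, so a root lies in (3, 4); Newton's method refines it to λ ≈ 3.6047. Dividing out (λ - (3.6047)) leaves approximately λ^2 + 3.6047λ + 4.9935. For λ^2 + 3.6047λ + 4.9935 the discriminant is -6.9806. It is negative, so the remaining roots are the complex-conjugate pair λ ≈ -1.8023 ± 1.321i. Their product equals the constant term, so |λ|^2 ≈ 4.9935 and |λ| ≈ 2.2346.
Thus the eigenvalues (to 4 decimals) are 3.6047 (modulus 3.6047); -1.8023 ± 1.321i (modulus 2.2346). The spectral radius is the largest modulus: r(A) ≈ 3.6047. (Cross-check: r(A) ≤ ||A||_2 ≈ 8.1455; equality holds whenever A is normal, though it can also hold for some non-normal A.)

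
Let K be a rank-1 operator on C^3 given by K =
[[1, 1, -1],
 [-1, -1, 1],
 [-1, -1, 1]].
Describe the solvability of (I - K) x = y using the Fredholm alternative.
(I - K) is singular (det(I - K) = 0, i.e. 1 ∈ sigma(K)). (I - K) x = y is solvable iff y ⊥ ker((I - K)^*) = span{(1, 1, -1)}, i.e. iff y_1 + y_2 - y_3 = 0. When solvable, the solutions are x = y + c·(1, -1, -1), c arbitrary (ker(I - K) = span{(1, -1, -1)}, dimension 1).

K has rank 1, so it is an outer product K = u v^T: every row of K is a multiple of one row vector. Reading off the entries, u = (1, -1, -1) and v = (1, 1, -1) (row i of K equals u_i·v^T). A rank-one matrix u v^T satisfies K u = u (v·u) and kills the (2)-dimensional subspace v^⊥, so its characteristic polynomial is lambda^2 (lambda - v·u) with v·u = tr K = 1. Hence the eigenvalues of I - K are 1 (multiplicity 2) and 1 - (1) = 0, so det(I - K) = 0. (Direct check: I - K =
[[0, -1, 1],
 [1, 2, -1],
 [1, 1, 0]]
has determinant 0.) So 1 is an eigenvalue of K and (I - K) is not invertible. The finite-dimensional Fredholm alternative says: either (I - K) is invertible, or ker(I - K) ≠ {0} and then range(I - K) = ker((I - K)^*)^⊥, with dim ker(I - K) = dim ker((I - K)^*). We are in the second case, so we need both kernels. Kernel of I - K: (I - K) u = u - u (v·u) = u - u = 0, so ker(I - K) = span{u} = span{(1, -1, -1)} (it is exactly 1-dimensional because rank(I - K) = 2). Kernel of the adjoint: K is real, so (I - K)^* = I - K^T = I - v u^T, and (I - v u^T) v = v - v (u·v) = 0; hence ker((I - K)^*) = span{v} = span{(1, 1, -1)}. Therefore (I - K) x = y is solvable iff <y, v> = 0, i.e. iff y_1 + y_2 - y_3 = 0. When this holds, K y = u (v·y) = 0, so (I - K) y = y and x = y is a particular solution; the full solution set is the line x = y + c·u = y + c·(1, -1, -1), c ∈ C.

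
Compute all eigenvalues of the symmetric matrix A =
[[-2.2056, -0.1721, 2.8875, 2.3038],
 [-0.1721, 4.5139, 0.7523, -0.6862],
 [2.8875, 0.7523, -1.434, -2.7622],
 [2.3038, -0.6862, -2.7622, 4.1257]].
sigma(A) ≈ {-6, 1, 4, 6}

A is real symmetric, so its spectrum consists of real eigenvalues. Expanding the characteristic polynomial of the displayed matrix gives
  det(λ I - A) = p(λ) = λ^4 + (-5)λ^3 + (-32)λ^2 + (180)λ + (-143.998).
Solving p(λ) = 0 yields eigenvalues ≈ -6, 1, 4, 6. (A is shown rounded to 4 decimals, so these recover the underlying integer eigenvalues to within that precision.)
Verification: the trace of A = 5 equals the sum of eigenvalues 5, and det(A) ≈ -143.9980 matches the eigenvalue product -144.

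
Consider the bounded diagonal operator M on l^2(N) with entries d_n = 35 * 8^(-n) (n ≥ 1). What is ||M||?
||M|| = 35/8 (attained at n = 1)

For M diagonal, ||M|| = sup_n |d_n|. The sequence d_n = 35 * 8^(-n) is positive and strictly decreasing (ratio 8^(-1) < 1), so the supremum is d_1 = 35/8. Hence ||M|| = 35/8.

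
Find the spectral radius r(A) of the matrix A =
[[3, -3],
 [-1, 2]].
r(A) = (5 + sqrt(13))/2 ≈ 4.3028

The eigenvalues of A are the roots of its characteristic polynomial. With M = A (coefficients from the trace and determinant):
  p(λ) = det(λ I - M) = λ^2 - 5λ + 3.
For λ^2 - 5λ + 3 the discriminant is 13. It is nonnegative but not a perfect square, so the roots are real and irrational: λ = (5 ± sqrt(13))/2 ≈ 4.3028, 0.6972.
Thus the eigenvalues (to 4 decimals) are 4.3028 (modulus 4.3028); 0.6972 (modulus 0.6972). The spectral radius is the largest modulus: r(A) = (5 + sqrt(13))/2 ≈ 4.3028. (Cross-check: r(A) ≤ ||A||_2 ≈ 4.7541; equality holds whenever A is normal, though it can also hold for some non-normal A.)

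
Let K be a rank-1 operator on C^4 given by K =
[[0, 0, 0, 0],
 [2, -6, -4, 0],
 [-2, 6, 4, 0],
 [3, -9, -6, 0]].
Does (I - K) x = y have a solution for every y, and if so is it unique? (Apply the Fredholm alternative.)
(I - K) is invertible (det(I - K) = 3 ≠ 0), so for every y in C^4 the equation (I - K) x = y has a unique solution.

K has rank 1, so it is an outer product K = u v^T: every row of K is a multiple of one row vector. Reading off the entries, u = (0, -2, 2, -3) and v = (-1, 3, 2, 0) (row i of K equals u_i·v^T). A rank-one matrix u v^T satisfies K u = u (v·u) and kills the (3)-dimensional subspace v^⊥, so its characteristic polynomial is lambda^3 (lambda - v·u) with v·u = tr K = -2. Hence the eigenvalues of I - K are 1 (multiplicity 3) and 1 - (-2) = 3, so det(I - K) = 3. (Direct check: I - K =
[[1, 0, 0, 0],
 [-2, 7, 4, 0],
 [2, -6, -3, 0],
 [-3, 9, 6, 1]]
has determinant 3.) The finite-dimensional Fredholm alternative says: either (I - K) is invertible, or ker(I - K) ≠ {0} and then range(I - K) = ker((I - K)^*)^⊥, with dim ker(I - K) = dim ker((I - K)^*). Since det(I - K) ≠ 0, 1 is not an eigenvalue of K and ker(I - K) = {0}, so we are in the first case: for every y there is a unique x = (I - K)^(-1) y. Explicitly, by the Sherman–Morrison formula, (I - u v^T)^(-1) = I + u v^T/(1 - v·u), i.e. (I - K)^(-1) = I + K/(3).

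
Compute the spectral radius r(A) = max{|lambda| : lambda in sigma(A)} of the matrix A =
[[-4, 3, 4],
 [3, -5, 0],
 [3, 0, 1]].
r(A) ≈ 8.1591

The eigenvalues of A are the roots of its characteristic polynomial. With M = A (coefficients from the trace, the sum of principal 2x2 minors, and det A):
  p(λ) = det(λ I - M) = λ^3 + 8λ^2 - 10λ - 71.
No integer candidate from the rational root theorem (±divisors of 71) is a root, so the roots are irrational. The cubic discriminant is Δ = 121941 > 0, so there are three distinct real roots. p(-9) = -62 and p(-8) = 9 have opposite signs, so a root lies in (-9, -8); Newton's method refines it to λ ≈ -8.1591. p(-3) = 4 and p(-2) = -27 have opposite signs, so a root lies in (-3, -2); Newton's method refines it to λ ≈ -2.8714. p(3) = -2 and p(4) = 81 have opposite signs, so a root lies in (3, 4); Newton's method refines it to λ ≈ 3.0305. Check (Vieta): the three roots sum to -8, matching tr M = -8.
Thus the eigenvalues (to 4 decimals) are -8.1591 (modulus 8.1591); -2.8714 (modulus 2.8714); 3.0305 (modulus 3.0305). The spectral radius is the largest modulus: r(A) ≈ 8.1591. (Cross-check: r(A) ≤ ||A||_2 ≈ 8.199; equality holds whenever A is normal, though it can also hold for some non-normal A.)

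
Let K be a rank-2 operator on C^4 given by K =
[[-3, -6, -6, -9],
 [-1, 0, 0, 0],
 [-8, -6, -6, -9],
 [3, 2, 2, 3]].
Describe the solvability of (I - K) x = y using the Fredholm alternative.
(I - K) is invertible (det(I - K) = -11 ≠ 0), so for every y in C^4 the equation (I - K) x = y has a unique solution.

K has rank 2 and factors as K = U V^T = u1 v1^T + u2 v2^T with u1 = (3, -1, -2, 1), v1 = (1, 0, 0, 0), u2 = (3, 0, 3, -1), v2 = (-2, -2, -2, -3) (multiplying out reproduces the displayed K). The nonzero eigenvalues of U V^T coincide with those of the 2 x 2 matrix G = V^T U = [[v1·u1, v1·u2], [v2·u1, v2·u2]] = [[3, 3], [-3, -9]], and by the Sylvester determinant identity det(I_4 - U V^T) = det(I_2 - V^T U) = det([[-2, -3], [3, 10]]) = (-2)(10) - (-3)(3) = -11. (Direct check: I - K =
[[4, 6, 6, 9],
 [1, 1, 0, 0],
 [8, 6, 7, 9],
 [-3, -2, -2, -2]]
has determinant -11.) The finite-dimensional Fredholm alternative says: either (I - K) is invertible, or ker(I - K) ≠ {0} and then range(I - K) = ker((I - K)^*)^⊥, with dim ker(I - K) = dim ker((I - K)^*). Since det(I - K) ≠ 0, 1 is not an eigenvalue of K and ker(I - K) = {0}, so we are in the first case: for every y there is a unique x = (I - K)^(-1) y. (Explicitly, by the Woodbury identity, (I - U V^T)^(-1) = I + U (I_2 - G)^(-1) V^T.)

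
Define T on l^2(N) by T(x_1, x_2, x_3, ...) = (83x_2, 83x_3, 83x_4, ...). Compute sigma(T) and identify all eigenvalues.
sigma(T) = closed disk {z in C : |z| ≤ 83}; sigma_p(T) = open disk {z in C : |z| < 83}

Note T = 83·V where V is the unit left shift (V x)_k = x_{k+1}; so sigma(T) = 83·sigma(V) and ||T|| = 83||V||. ||T x||^2 = 6889sum_{k≥2} |x_k|^2 ≤ 6889||x||^2, with equality on {x : x_1 = 0}, so ||T|| = 83. For any lambda with |lambda| < 83, set r = lambda/83 (|r| < 1); the vector x = (1, r, r^2, ...) is in l^2 and satisfies T x = 83(r, r^2, ...) = lambda x, so lambda is an eigenvalue. On the boundary |lambda| = 83 the geometric series diverges, so no l^2 eigenvector exists, but these lambda lie in the approximate point spectrum. Hence sigma(T) is the closed disk of radius 83 and sigma_p(T) is the open disk.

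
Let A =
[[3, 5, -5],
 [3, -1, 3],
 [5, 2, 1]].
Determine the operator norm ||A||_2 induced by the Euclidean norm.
||A||_2 ≈ 8.3278 (= sqrt(largest eigenvalue of A^T A))

||A||_2 = sigma_max(A) = sqrt(lambda_max(A^T A)). Form the symmetric matrix M = A^T A =
[[43, 22, -1],
 [22, 30, -26],
 [-1, -26, 35]].
Its characteristic polynomial (trace, sum of principal 2x2 minors, determinant of M give the coefficients) is
  p(λ) = det(λ I - M) = λ^3 - 108λ^2 + 2684λ - 256.
No integer candidate from the rational root theorem (±divisors of 256) is a root, so the roots are irrational. The cubic discriminant is Δ = 6729193984 > 0, so there are three distinct real roots. p(0) = -256 and p(1) = 2321 have opposite signs, so a root lies in (0, 1); Newton's method refines it to λ ≈ 0.0957. p(38) = 656 and p(39) = -529 have opposite signs, so a root lies in (38, 39); Newton's method refines it to λ ≈ 38.552. p(69) = -739 and p(70) = 1424 have opposite signs, so a root lies in (69, 70); Newton's method refines it to λ ≈ 69.3522. Check (Vieta): the three roots sum to 108, matching tr M = 108.
So the eigenvalues of A^T A are ≈ 0.0957, 38.552, 69.3522 (all ≥ 0, as they must be for A^T A). The largest is λ_max ≈ 69.3522, hence ||A||_2 = sqrt(λ_max) ≈ 8.3278.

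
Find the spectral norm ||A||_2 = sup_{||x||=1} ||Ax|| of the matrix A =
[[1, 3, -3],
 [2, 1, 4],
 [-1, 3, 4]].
||A||_2 ≈ 6.5651 (= sqrt(largest eigenvalue of A^T A))

||A||_2 = sigma_max(A) = sqrt(lambda_max(A^T A)). Form the symmetric matrix M = A^T A =
[[6, 2, 1],
 [2, 19, 7],
 [1, 7, 41]].
Its characteristic polynomial (trace, sum of principal 2x2 minors, determinant of M give the coefficients) is
  p(λ) = det(λ I - M) = λ^3 - 66λ^2 + 1085λ - 4225.
No integer candidate from the rational root theorem (±divisors of 4225) is a root, so the roots are irrational. The cubic discriminant is Δ = 124126825 > 0, so there are three distinct real roots. p(5) = -325 and p(6) = 125 have opposite signs, so a root lies in (5, 6); Newton's method refines it to λ ≈ 5.6992. p(17) = 59 and p(18) = -247 have opposite signs, so a root lies in (17, 18); Newton's method refines it to λ ≈ 17.2. p(43) = -97 and p(44) = 923 have opposite signs, so a root lies in (43, 44); Newton's method refines it to λ ≈ 43.1008. Check (Vieta): the three roots sum to 66, matching tr M = 66.
So the eigenvalues of A^T A are ≈ 5.6992, 17.2, 43.1008 (all ≥ 0, as they must be for A^T A). The largest is λ_max ≈ 43.1008, hence ||A||_2 = sqrt(λ_max) ≈ 6.5651.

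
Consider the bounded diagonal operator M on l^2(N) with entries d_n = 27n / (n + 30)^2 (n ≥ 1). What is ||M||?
||M|| = 9/40 (attained at n = 30)

For M diagonal, ||M|| = sup_n |d_n|. Treat f(x) = 27x / (x + 30)^2 for real x > 0. By the quotient rule, f'(x) = 27(30 - x)/(x + 30)^3, which is positive for x < 30 and negative for x > 30. So f has a unique maximum at x = 30, and since 30 is a positive integer, the supremum over n ≥ 1 is attained at n = 30: d_30 = 27·30/(30 + 30)^2 = 27·30/3600 = 9/40. Hence ||M|| = 9/40.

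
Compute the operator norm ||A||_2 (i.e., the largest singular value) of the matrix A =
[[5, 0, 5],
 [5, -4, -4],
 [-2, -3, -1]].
||A||_2 ≈ 7.7271 (= sqrt(largest eigenvalue of A^T A))

||A||_2 = sigma_max(A) = sqrt(lambda_max(A^T A)). Form the symmetric matrix M = A^T A =
[[54, -14, 7],
 [-14, 25, 19],
 [7, 19, 42]].
Its characteristic polynomial (trace, sum of principal 2x2 minors, determinant of M give the coefficients) is
  p(λ) = det(λ I - M) = λ^3 - 121λ^2 + 4062λ - 24025.
No integer candidate from the rational root theorem (±divisors of 24025) is a root, so the roots are irrational. The cubic discriminant is Δ = 203361617 > 0, so there are three distinct real roots. p(7) = -1177 and p(8) = 1239 have opposite signs, so a root lies in (7, 8); Newton's method refines it to λ ≈ 7.477. p(53) = 249 and p(54) = -49 have opposite signs, so a root lies in (53, 54); Newton's method refines it to λ ≈ 53.8155. p(59) = -189 and p(60) = 95 have opposite signs, so a root lies in (59, 60); Newton's method refines it to λ ≈ 59.7075. Check (Vieta): the three roots sum to 121, matching tr M = 121.
So the eigenvalues of A^T A are ≈ 7.477, 53.8155, 59.7075 (all ≥ 0, as they must be for A^T A). The largest is λ_max ≈ 59.7075, hence ||A||_2 = sqrt(λ_max) ≈ 7.7271.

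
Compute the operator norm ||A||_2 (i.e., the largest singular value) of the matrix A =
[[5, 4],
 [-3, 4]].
||A||_2 = sqrt((66 + sqrt(260))/2) ≈ 6.408 (= sqrt(largest eigenvalue of A^T A))

||A||_2 = sigma_max(A) = sqrt(lambda_max(A^T A)). Form the symmetric matrix M = A^T A =
[[34, 8],
 [8, 32]].
Its characteristic polynomial (trace, determinant of M give the coefficients) is
  p(λ) = det(λ I - M) = λ^2 - 66λ + 1024.
For λ^2 - 66λ + 1024 the discriminant is 260. It is nonnegative but not a perfect square, so the roots are real and irrational: λ = (66 ± sqrt(260))/2 ≈ 41.0623, 24.9377.
So the eigenvalues of A^T A are ≈ 24.9377, 41.0623 (all ≥ 0, as they must be for A^T A). The largest is λ_max = (66 + sqrt(260))/2 ≈ 41.0623, hence ||A||_2 = sqrt(λ_max) = sqrt((66 + sqrt(260))/2) ≈ 6.408.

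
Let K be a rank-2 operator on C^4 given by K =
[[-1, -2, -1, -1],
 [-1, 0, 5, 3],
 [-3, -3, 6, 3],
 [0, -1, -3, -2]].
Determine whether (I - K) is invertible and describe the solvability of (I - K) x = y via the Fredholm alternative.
(I - K) is invertible (det(I - K) = 4 ≠ 0), so for every y in C^4 the equation (I - K) x = y has a unique solution.

K has rank 2 and factors as K = U V^T = u1 v1^T + u2 v2^T with u1 = (0, 2, 3, -1), v1 = (-1, -1, 2, 1), u2 = (-1, 1, 0, -1), v2 = (1, 2, 1, 1) (multiplying out reproduces the displayed K). The nonzero eigenvalues of U V^T coincide with those of the 2 x 2 matrix G = V^T U = [[v1·u1, v1·u2], [v2·u1, v2·u2]] = [[3, -1], [6, 0]], and by the Sylvester determinant identity det(I_4 - U V^T) = det(I_2 - V^T U) = det([[-2, 1], [-6, 1]]) = (-2)(1) - (1)(-6) = 4. (Direct check: I - K =
[[2, 2, 1, 1],
 [1, 1, -5, -3],
 [3, 3, -5, -3],
 [0, 1, 3, 3]]
has determinant 4.) The finite-dimensional Fredholm alternative says: either (I - K) is invertible, or ker(I - K) ≠ {0} and then range(I - K) = ker((I - K)^*)^⊥, with dim ker(I - K) = dim ker((I - K)^*). Since det(I - K) ≠ 0, 1 is not an eigenvalue of K and ker(I - K) = {0}, so we are in the first case: for every y there is a unique x = (I - K)^(-1) y. (Explicitly, by the Woodbury identity, (I - U V^T)^(-1) = I + U (I_2 - G)^(-1) V^T.)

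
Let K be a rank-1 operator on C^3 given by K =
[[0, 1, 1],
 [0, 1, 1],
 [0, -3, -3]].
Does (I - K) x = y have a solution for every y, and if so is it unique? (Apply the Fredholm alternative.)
(I - K) is invertible (det(I - K) = 3 ≠ 0), so for every y in C^3 the equation (I - K) x = y has a unique solution.

K has rank 1, so it is an outer product K = u v^T: every row of K is a multiple of one row vector. Reading off the entries, u = (1, 1, -3) and v = (0, 1, 1) (row i of K equals u_i·v^T). A rank-one matrix u v^T satisfies K u = u (v·u) and kills the (2)-dimensional subspace v^⊥, so its characteristic polynomial is lambda^2 (lambda - v·u) with v·u = tr K = -2. Hence the eigenvalues of I - K are 1 (multiplicity 2) and 1 - (-2) = 3, so det(I - K) = 3. (Direct check: I - K =
[[1, -1, -1],
 [0, 0, -1],
 [0, 3, 4]]
has determinant 3.) The finite-dimensional Fredholm alternative says: either (I - K) is invertible, or ker(I - K) ≠ {0} and then range(I - K) = ker((I - K)^*)^⊥, with dim ker(I - K) = dim ker((I - K)^*). Since det(I - K) ≠ 0, 1 is not an eigenvalue of K and ker(I - K) = {0}, so we are in the first case: for every y there is a unique x = (I - K)^(-1) y. Explicitly, by the Sherman–Morrison formula, (I - u v^T)^(-1) = I + u v^T/(1 - v·u), i.e. (I - K)^(-1) = I + K/(3).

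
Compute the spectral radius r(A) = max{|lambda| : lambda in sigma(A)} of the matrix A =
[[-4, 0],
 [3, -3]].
r(A) = 4

The eigenvalues of A are the roots of its characteristic polynomial. With M = A (coefficients from the trace and determinant):
  p(λ) = det(λ I - M) = λ^2 + 7λ + 12.
For λ^2 + 7λ + 12 the discriminant is 1. It is a perfect square (1^2), so the roots are rational: λ = (-7 ± 1)/2 = -3, -4.
Thus the eigenvalues (to 4 decimals) are -3 (modulus 3); -4 (modulus 4). The spectral radius is the largest modulus: r(A) = 4. (Cross-check: r(A) ≤ ||A||_2 ≈ 5.389; equality holds whenever A is normal, though it can also hold for some non-normal A.)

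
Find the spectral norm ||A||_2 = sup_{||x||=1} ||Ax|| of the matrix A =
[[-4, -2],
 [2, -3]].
||A||_2 = sqrt((33 + sqrt(65))/2) ≈ 4.5311 (= sqrt(largest eigenvalue of A^T A))

||A||_2 = sigma_max(A) = sqrt(lambda_max(A^T A)). Form the symmetric matrix M = A^T A =
[[20, 2],
 [2, 13]].
Its characteristic polynomial (trace, determinant of M give the coefficients) is
  p(λ) = det(λ I - M) = λ^2 - 33λ + 256.
For λ^2 - 33λ + 256 the discriminant is 65. It is nonnegative but not a perfect square, so the roots are real and irrational: λ = (33 ± sqrt(65))/2 ≈ 20.5311, 12.4689.
So the eigenvalues of A^T A are ≈ 12.4689, 20.5311 (all ≥ 0, as they must be for A^T A). The largest is λ_max = (33 + sqrt(65))/2 ≈ 20.5311, hence ||A||_2 = sqrt(λ_max) = sqrt((33 + sqrt(65))/2) ≈ 4.5311.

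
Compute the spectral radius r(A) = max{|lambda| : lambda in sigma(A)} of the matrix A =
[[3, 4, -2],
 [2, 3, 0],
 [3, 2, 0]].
r(A) = 5

The eigenvalues of A are the roots of its characteristic polynomial. With M = A (coefficients from the trace, the sum of principal 2x2 minors, and det A):
  p(λ) = det(λ I - M) = λ^3 - 6λ^2 + 7λ - 10.
By the rational root theorem any rational root is an integer divisor of 10. Testing λ = 5: p(5) = 125 - 150 + 35 - 10 = 0, so λ = 5 is a root. Dividing out (λ - 5) leaves p(λ) = (λ - 5)(λ^2 - λ + 2). For λ^2 - λ + 2 the discriminant is -7. It is negative, so the roots are the complex-conjugate pair λ = 1/2 ± (sqrt(7)/2) i ≈ 0.5 ± 1.3229i. For a conjugate pair the product of the roots equals the constant term, so |λ|^2 = 2 and |λ| = sqrt(2) ≈ 1.4142.
Thus the eigenvalues (to 4 decimals) are 0.5 ± 1.3229i (modulus 1.4142); 5 (modulus 5). The spectral radius is the largest modulus: r(A) = 5. (Cross-check: r(A) ≤ ||A||_2 ≈ 7.1996; equality holds whenever A is normal, though it can also hold for some non-normal A.)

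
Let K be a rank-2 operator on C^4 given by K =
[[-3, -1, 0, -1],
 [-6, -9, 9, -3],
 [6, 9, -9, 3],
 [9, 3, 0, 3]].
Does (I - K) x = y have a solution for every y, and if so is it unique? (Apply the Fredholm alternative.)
(I - K) is invertible (det(I - K) = 22 ≠ 0), so for every y in C^4 the equation (I - K) x = y has a unique solution.

K has rank 2 and factors as K = U V^T = u1 v1^T + u2 v2^T with u1 = (-1, 0, 0, 3), v1 = (3, 1, 0, 1), u2 = (0, 3, -3, 0), v2 = (-2, -3, 3, -1) (multiplying out reproduces the displayed K). The nonzero eigenvalues of U V^T coincide with those of the 2 x 2 matrix G = V^T U = [[v1·u1, v1·u2], [v2·u1, v2·u2]] = [[0, 3], [-1, -18]], and by the Sylvester determinant identity det(I_4 - U V^T) = det(I_2 - V^T U) = det([[1, -3], [1, 19]]) = (1)(19) - (-3)(1) = 22. (Direct check: I - K =
[[4, 1, 0, 1],
 [6, 10, -9, 3],
 [-6, -9, 10, -3],
 [-9, -3, 0, -2]]
has determinant 22.) The finite-dimensional Fredholm alternative says: either (I - K) is invertible, or ker(I - K) ≠ {0} and then range(I - K) = ker((I - K)^*)^⊥, with dim ker(I - K) = dim ker((I - K)^*). Since det(I - K) ≠ 0, 1 is not an eigenvalue of K and ker(I - K) = {0}, so we are in the first case: for every y there is a unique x = (I - K)^(-1) y. (Explicitly, by the Woodbury identity, (I - U V^T)^(-1) = I + U (I_2 - G)^(-1) V^T.)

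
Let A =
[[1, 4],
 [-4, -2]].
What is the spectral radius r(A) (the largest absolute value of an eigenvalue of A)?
r(A) = sqrt(14) ≈ 3.7417

The eigenvalues of A are the roots of its characteristic polynomial. With M = A (coefficients from the trace and determinant):
  p(λ) = det(λ I - M) = λ^2 + λ + 14.
For λ^2 + λ + 14 the discriminant is -55. It is negative, so the roots are the complex-conjugate pair λ = -1/2 ± (sqrt(55)/2) i ≈ -0.5 ± 3.7081i. For a conjugate pair the product of the roots equals the constant term, so |λ|^2 = 14 and |λ| = sqrt(14) ≈ 3.7417.
Thus the eigenvalues (to 4 decimals) are -0.5 ± 3.7081i (modulus 3.7417). The spectral radius is the largest modulus: r(A) = sqrt(14) ≈ 3.7417. (Cross-check: r(A) ≤ ||A||_2 ≈ 5.5311; equality holds whenever A is normal, though it can also hold for some non-normal A.)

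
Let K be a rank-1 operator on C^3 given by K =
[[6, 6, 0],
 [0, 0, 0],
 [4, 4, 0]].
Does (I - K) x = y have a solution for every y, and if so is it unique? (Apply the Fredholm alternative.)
(I - K) is invertible (det(I - K) = -5 ≠ 0), so for every y in C^3 the equation (I - K) x = y has a unique solution.

K has rank 1, so it is an outer product K = u v^T: every row of K is a multiple of one row vector. Reading off the entries, u = (-3, 0, -2) and v = (-2, -2, 0) (row i of K equals u_i·v^T). A rank-one matrix u v^T satisfies K u = u (v·u) and kills the (2)-dimensional subspace v^⊥, so its characteristic polynomial is lambda^2 (lambda - v·u) with v·u = tr K = 6. Hence the eigenvalues of I - K are 1 (multiplicity 2) and 1 - (6) = -5, so det(I - K) = -5. (Direct check: I - K =
[[-5, -6, 0],
 [0, 1, 0],
 [-4, -4, 1]]
has determinant -5.) The finite-dimensional Fredholm alternative says: either (I - K) is invertible, or ker(I - K) ≠ {0} and then range(I - K) = ker((I - K)^*)^⊥, with dim ker(I - K) = dim ker((I - K)^*). Since det(I - K) ≠ 0, 1 is not an eigenvalue of K and ker(I - K) = {0}, so we are in the first case: for every y there is a unique x = (I - K)^(-1) y. Explicitly, by the Sherman–Morrison formula, (I - u v^T)^(-1) = I + u v^T/(1 - v·u), i.e. (I - K)^(-1) = I + K/(-5).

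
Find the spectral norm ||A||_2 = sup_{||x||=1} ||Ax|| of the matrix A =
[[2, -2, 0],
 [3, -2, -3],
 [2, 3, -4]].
||A||_2 ≈ 6.2214 (= sqrt(largest eigenvalue of A^T A))

||A||_2 = sigma_max(A) = sqrt(lambda_max(A^T A)). Form the symmetric matrix M = A^T A =
[[17, -4, -17],
 [-4, 17, -6],
 [-17, -6, 25]].
Its characteristic polynomial (trace, sum of principal 2x2 minors, determinant of M give the coefficients) is
  p(λ) = det(λ I - M) = λ^3 - 59λ^2 + 798λ - 484.
No integer candidate from the rational root theorem (±divisors of 484) is a root, so the roots are irrational. The cubic discriminant is Δ = 190276084 > 0, so there are three distinct real roots. p(0) = -484 and p(1) = 256 have opposite signs, so a root lies in (0, 1); Newton's method refines it to λ ≈ 0.6361. p(19) = 238 and p(20) = -124 have opposite signs, so a root lies in (19, 20); Newton's method refines it to λ ≈ 19.6577. p(38) = -484 and p(39) = 218 have opposite signs, so a root lies in (38, 39); Newton's method refines it to λ ≈ 38.7062. Check (Vieta): the three roots sum to 59, matching tr M = 59.
So the eigenvalues of A^T A are ≈ 0.6361, 19.6577, 38.7062 (all ≥ 0, as they must be for A^T A). The largest is λ_max ≈ 38.7062, hence ||A||_2 = sqrt(λ_max) ≈ 6.2214.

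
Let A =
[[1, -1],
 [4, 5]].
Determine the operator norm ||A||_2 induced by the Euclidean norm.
||A||_2 = sqrt((43 + sqrt(1525))/2) ≈ 6.4051 (= sqrt(largest eigenvalue of A^T A))

||A||_2 = sigma_max(A) = sqrt(lambda_max(A^T A)). Form the symmetric matrix M = A^T A =
[[17, 19],
 [19, 26]].
Its characteristic polynomial (trace, determinant of M give the coefficients) is
  p(λ) = det(λ I - M) = λ^2 - 43λ + 81.
For λ^2 - 43λ + 81 the discriminant is 1525. It is nonnegative but not a perfect square, so the roots are real and irrational: λ = (43 ± sqrt(1525))/2 ≈ 41.0256, 1.9744.
So the eigenvalues of A^T A are ≈ 1.9744, 41.0256 (all ≥ 0, as they must be for A^T A). The largest is λ_max = (43 + sqrt(1525))/2 ≈ 41.0256, hence ||A||_2 = sqrt(λ_max) = sqrt((43 + sqrt(1525))/2) ≈ 6.4051.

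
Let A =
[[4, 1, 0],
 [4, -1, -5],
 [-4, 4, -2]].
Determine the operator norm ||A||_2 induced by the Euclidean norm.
||A||_2 ≈ 7.6391 (= sqrt(largest eigenvalue of A^T A))

||A||_2 = sigma_max(A) = sqrt(lambda_max(A^T A)). Form the symmetric matrix M = A^T A =
[[48, -16, -12],
 [-16, 18, -3],
 [-12, -3, 29]].
Its characteristic polynomial (trace, sum of principal 2x2 minors, determinant of M give the coefficients) is
  p(λ) = det(λ I - M) = λ^3 - 95λ^2 + 2369λ - 13456.
No integer candidate from the rational root theorem (±divisors of 13456) is a root, so the roots are irrational. The cubic discriminant is Δ = 942958557 > 0, so there are three distinct real roots. p(8) = -72 and p(9) = 899 have opposite signs, so a root lies in (8, 9); Newton's method refines it to λ ≈ 8.0695. p(28) = 348 and p(29) = -261 have opposite signs, so a root lies in (28, 29); Newton's method refines it to λ ≈ 28.5752. p(58) = -522 and p(59) = 999 have opposite signs, so a root lies in (58, 59); Newton's method refines it to λ ≈ 58.3553. Check (Vieta): the three roots sum to 95, matching tr M = 95.
So the eigenvalues of A^T A are ≈ 8.0695, 28.5752, 58.3553 (all ≥ 0, as they must be for A^T A). The largest is λ_max ≈ 58.3553, hence ||A||_2 = sqrt(λ_max) ≈ 7.6391.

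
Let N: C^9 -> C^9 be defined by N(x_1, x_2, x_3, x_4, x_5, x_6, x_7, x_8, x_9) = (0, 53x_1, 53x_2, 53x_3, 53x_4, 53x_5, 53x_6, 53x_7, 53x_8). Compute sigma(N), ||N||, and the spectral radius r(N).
sigma(N) = {0}; ||N|| = 53; r(N) = 0. (N is nilpotent with N^9 = 0.)

On C^9, N is a strictly lower-triangular matrix with 53 on the subdiagonal and zeros elsewhere, so its characteristic polynomial is lambda^9 and every eigenvalue is 0: sigma(N) = {0}. For the operator norm, N e_i = 53e_{i+1} for i = 1, ..., 8 and N e_9 = 0, so the singular values of N are 53 (with multiplicity 8) and 0; hence ||N|| = 53. The spectral radius r(N) = max|lambda| = 0. Note ||N|| > r(N) — characteristic of non-normal nilpotent operators. Indeed N^9 = 0.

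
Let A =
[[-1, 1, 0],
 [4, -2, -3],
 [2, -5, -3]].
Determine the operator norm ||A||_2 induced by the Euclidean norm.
||A||_2 ≈ 7.8919 (= sqrt(largest eigenvalue of A^T A))

||A||_2 = sigma_max(A) = sqrt(lambda_max(A^T A)). Form the symmetric matrix M = A^T A =
[[21, -19, -18],
 [-19, 30, 21],
 [-18, 21, 18]].
Its characteristic polynomial (trace, sum of principal 2x2 minors, determinant of M give the coefficients) is
  p(λ) = det(λ I - M) = λ^3 - 69λ^2 + 422λ - 225.
No integer candidate from the rational root theorem (±divisors of 225) is a root, so the roots are irrational. The cubic discriminant is Δ = 368155057 > 0, so there are three distinct real roots. p(0) = -225 and p(1) = 129 have opposite signs, so a root lies in (0, 1); Newton's method refines it to λ ≈ 0.5895. p(6) = 39 and p(7) = -309 have opposite signs, so a root lies in (6, 7); Newton's method refines it to λ ≈ 6.1281. p(62) = -969 and p(63) = 2547 have opposite signs, so a root lies in (62, 63); Newton's method refines it to λ ≈ 62.2824. Check (Vieta): the three roots sum to 69, matching tr M = 69.
So the eigenvalues of A^T A are ≈ 0.5895, 6.1281, 62.2824 (all ≥ 0, as they must be for A^T A). The largest is λ_max ≈ 62.2824, hence ||A||_2 = sqrt(λ_max) ≈ 7.8919.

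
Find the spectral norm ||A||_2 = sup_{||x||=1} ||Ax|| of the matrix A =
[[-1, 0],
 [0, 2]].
||A||_2 = 2 (= sqrt(largest eigenvalue of A^T A))

||A||_2 = sigma_max(A) = sqrt(lambda_max(A^T A)). Form the symmetric matrix M = A^T A =
[[1, 0],
 [0, 4]].
Its characteristic polynomial (trace, determinant of M give the coefficients) is
  p(λ) = det(λ I - M) = λ^2 - 5λ + 4.
For λ^2 - 5λ + 4 the discriminant is 9. It is a perfect square (3^2), so the roots are rational: λ = (5 ± 3)/2 = 4, 1.
So the eigenvalues of A^T A are ≈ 1, 4 (all ≥ 0, as they must be for A^T A). The largest is λ_max = 4, hence ||A||_2 = sqrt(λ_max) = 2.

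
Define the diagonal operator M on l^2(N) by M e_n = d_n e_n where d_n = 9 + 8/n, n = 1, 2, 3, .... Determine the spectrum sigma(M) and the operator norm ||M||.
sigma(M) = {9 + 8/n : n ≥ 1} ∪ {9}; ||M|| = 17

A bounded diagonal operator on l^2 with diagonal entries d_n has spectrum equal to the closure of {d_n : n ≥ 1}: every d_n is an eigenvalue (with eigenvector e_n), so {d_n} ⊂ sigma(M); the spectrum is closed, so its closure is too; and for lambda not in the closure, (M - lambda I) has bounded inverse (the diagonal entries 1/(d_n - lambda) are bounded). For our sequence d_n = 9 + 8/n, n = 1, 2, 3, ...:
  - {d_n} = {9 + 8/n : n ≥ 1}; the only limit point is 9
  - closure = {9 + 8/n : n ≥ 1} ∪ {9}
For the norm: a diagonal operator has ||M|| = sup_n |d_n|. Here d_n = 9 + 8/n is positive and decreasing, so sup_n |d_n| = d_1 = 9 + 8 = 17. So ||M|| = 17.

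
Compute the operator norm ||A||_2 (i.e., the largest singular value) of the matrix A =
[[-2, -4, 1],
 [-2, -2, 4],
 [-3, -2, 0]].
||A||_2 ≈ 6.8539 (= sqrt(largest eigenvalue of A^T A))

||A||_2 = sigma_max(A) = sqrt(lambda_max(A^T A)). Form the symmetric matrix M = A^T A =
[[17, 18, -10],
 [18, 24, -12],
 [-10, -12, 17]].
Its characteristic polynomial (trace, sum of principal 2x2 minors, determinant of M give the coefficients) is
  p(λ) = det(λ I - M) = λ^3 - 58λ^2 + 537λ - 900.
No integer candidate from the rational root theorem (±divisors of 900) is a root, so the roots are irrational. The cubic discriminant is Δ = 130948704 > 0, so there are three distinct real roots. p(2) = -50 and p(3) = 216 have opposite signs, so a root lies in (2, 3); Newton's method refines it to λ ≈ 2.162. p(8) = 196 and p(9) = -36 have opposite signs, so a root lies in (8, 9); Newton's method refines it to λ ≈ 8.8614. p(46) = -1590 and p(47) = 40 have opposite signs, so a root lies in (46, 47); Newton's method refines it to λ ≈ 46.9766. Check (Vieta): the three roots sum to 58, matching tr M = 58.
So the eigenvalues of A^T A are ≈ 2.162, 8.8614, 46.9766 (all ≥ 0, as they must be for A^T A). The largest is λ_max ≈ 46.9766, hence ||A||_2 = sqrt(λ_max) ≈ 6.8539.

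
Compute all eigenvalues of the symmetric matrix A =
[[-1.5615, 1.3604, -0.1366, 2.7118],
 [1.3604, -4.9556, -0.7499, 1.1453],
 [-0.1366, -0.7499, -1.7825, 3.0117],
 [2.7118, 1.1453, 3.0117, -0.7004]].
sigma(A) ≈ {-6, -5, -1, 3}

A is real symmetric, so its spectrum consists of real eigenvalues. Expanding the characteristic polynomial of the displayed matrix gives
  det(λ I - A) = p(λ) = λ^4 + (9)λ^3 + (5)λ^2 + (-92.9973)λ + (-89.9946).
Solving p(λ) = 0 yields eigenvalues ≈ -6, -5, -1, 3. (A is shown rounded to 4 decimals, so these recover the underlying integer eigenvalues to within that precision.)
Verification: the trace of A = -9 equals the sum of eigenvalues -9, and det(A) ≈ -89.9946 matches the eigenvalue product -90.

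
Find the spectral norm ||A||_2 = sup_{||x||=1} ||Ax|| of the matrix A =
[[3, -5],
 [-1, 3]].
||A||_2 = sqrt((44 + sqrt(1872))/2) ≈ 6.6056 (= sqrt(largest eigenvalue of A^T A))

||A||_2 = sigma_max(A) = sqrt(lambda_max(A^T A)). Form the symmetric matrix M = A^T A =
[[10, -18],
 [-18, 34]].
Its characteristic polynomial (trace, determinant of M give the coefficients) is
  p(λ) = det(λ I - M) = λ^2 - 44λ + 16.
For λ^2 - 44λ + 16 the discriminant is 1872. It is nonnegative but not a perfect square, so the roots are real and irrational: λ = (44 ± sqrt(1872))/2 ≈ 43.6333, 0.3667.
So the eigenvalues of A^T A are ≈ 0.3667, 43.6333 (all ≥ 0, as they must be for A^T A). The largest is λ_max = (44 + sqrt(1872))/2 ≈ 43.6333, hence ||A||_2 = sqrt(λ_max) = sqrt((44 + sqrt(1872))/2) ≈ 6.6056.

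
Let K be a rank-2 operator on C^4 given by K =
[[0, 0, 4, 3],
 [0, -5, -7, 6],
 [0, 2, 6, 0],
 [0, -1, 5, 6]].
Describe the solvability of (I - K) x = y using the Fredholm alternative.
(I - K) is invertible (det(I - K) = -10 ≠ 0), so for every y in C^4 the equation (I - K) x = y has a unique solution.

K has rank 2 and factors as K = U V^T = u1 v1^T + u2 v2^T with u1 = (-1, -2, 0, -2), v1 = (0, 1, -1, -3), u2 = (-1, 3, -2, -1), v2 = (0, -1, -3, 0) (multiplying out reproduces the displayed K). The nonzero eigenvalues of U V^T coincide with those of the 2 x 2 matrix G = V^T U = [[v1·u1, v1·u2], [v2·u1, v2·u2]] = [[4, 8], [2, 3]], and by the Sylvester determinant identity det(I_4 - U V^T) = det(I_2 - V^T U) = det([[-3, -8], [-2, -2]]) = (-3)(-2) - (-8)(-2) = -10. (Direct check: I - K =
[[1, 0, -4, -3],
 [0, 6, 7, -6],
 [0, -2, -5, 0],
 [0, 1, -5, -5]]
has determinant -10.) The finite-dimensional Fredholm alternative says: either (I - K) is invertible, or ker(I - K) ≠ {0} and then range(I - K) = ker((I - K)^*)^⊥, with dim ker(I - K) = dim ker((I - K)^*). Since det(I - K) ≠ 0, 1 is not an eigenvalue of K and ker(I - K) = {0}, so we are in the first case: for every y there is a unique x = (I - K)^(-1) y. (Explicitly, by the Woodbury identity, (I - U V^T)^(-1) = I + U (I_2 - G)^(-1) V^T.)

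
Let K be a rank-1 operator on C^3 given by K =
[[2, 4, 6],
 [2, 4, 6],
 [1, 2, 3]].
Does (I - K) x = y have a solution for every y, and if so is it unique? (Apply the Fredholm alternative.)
(I - K) is invertible (det(I - K) = -8 ≠ 0), so for every y in C^3 the equation (I - K) x = y has a unique solution.

K has rank 1, so it is an outer product K = u v^T: every row of K is a multiple of one row vector. Reading off the entries, u = (-2, -2, -1) and v = (-1, -2, -3) (row i of K equals u_i·v^T). A rank-one matrix u v^T satisfies K u = u (v·u) and kills the (2)-dimensional subspace v^⊥, so its characteristic polynomial is lambda^2 (lambda - v·u) with v·u = tr K = 9. Hence the eigenvalues of I - K are 1 (multiplicity 2) and 1 - (9) = -8, so det(I - K) = -8. (Direct check: I - K =
[[-1, -4, -6],
 [-2, -3, -6],
 [-1, -2, -2]]
has determinant -8.) The finite-dimensional Fredholm alternative says: either (I - K) is invertible, or ker(I - K) ≠ {0} and then range(I - K) = ker((I - K)^*)^⊥, with dim ker(I - K) = dim ker((I - K)^*). Since det(I - K) ≠ 0, 1 is not an eigenvalue of K and ker(I - K) = {0}, so we are in the first case: for every y there is a unique x = (I - K)^(-1) y. Explicitly, by the Sherman–Morrison formula, (I - u v^T)^(-1) = I + u v^T/(1 - v·u), i.e. (I - K)^(-1) = I + K/(-8).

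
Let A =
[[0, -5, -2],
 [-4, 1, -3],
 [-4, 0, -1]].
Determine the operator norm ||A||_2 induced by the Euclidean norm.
||A||_2 ≈ 6.431 (= sqrt(largest eigenvalue of A^T A))

||A||_2 = sigma_max(A) = sqrt(lambda_max(A^T A)). Form the symmetric matrix M = A^T A =
[[32, -4, 16],
 [-4, 26, 7],
 [16, 7, 14]].
Its characteristic polynomial (trace, sum of principal 2x2 minors, determinant of M give the coefficients) is
  p(λ) = det(λ I - M) = λ^3 - 72λ^2 + 1323λ - 2304.
No integer candidate from the rational root theorem (±divisors of 2304) is a root, so the roots are irrational. The cubic discriminant is Δ = 178240500 > 0, so there are three distinct real roots. p(1) = -1052 and p(2) = 62 have opposite signs, so a root lies in (1, 2); Newton's method refines it to λ ≈ 1.941. p(28) = 244 and p(29) = -100 have opposite signs, so a root lies in (28, 29); Newton's method refines it to λ ≈ 28.701. p(41) = -172 and p(42) = 342 have opposite signs, so a root lies in (41, 42); Newton's method refines it to λ ≈ 41.358. Check (Vieta): the three roots sum to 72, matching tr M = 72.
So the eigenvalues of A^T A are ≈ 1.941, 28.701, 41.358 (all ≥ 0, as they must be for A^T A). The largest is λ_max ≈ 41.358, hence ||A||_2 = sqrt(λ_max) ≈ 6.431.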